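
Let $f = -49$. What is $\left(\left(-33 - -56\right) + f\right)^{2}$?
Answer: $676$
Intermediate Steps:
$\left(\left(-33 - -56\right) + f\right)^{2} = \left(\left(-33 - -56\right) - 49\right)^{2} = \left(\left(-33 + 56\right) - 49\right)^{2} = \left(23 - 49\right)^{2} = \left(-26\right)^{2} = 676$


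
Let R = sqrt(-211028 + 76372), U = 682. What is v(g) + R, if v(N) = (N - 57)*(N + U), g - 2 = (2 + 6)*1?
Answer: -32524 + 16*I*sqrt(526) ≈ -32524.0 + 366.96*I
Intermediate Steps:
R = 16*I*sqrt(526) (R = sqrt(-134656) = 16*I*sqrt(526) ≈ 366.96*I)
g = 10 (g = 2 + (2 + 6)*1 = 2 + 8*1 = 2 + 8 = 10)
v(N) = (-57 + N)*(682 + N) (v(N) = (N - 57)*(N + 682) = (-57 + N)*(682 + N))
v(g) + R = (-38874 + 10**2 + 625*10) + 16*I*sqrt(526) = (-38874 + 100 + 6250) + 16*I*sqrt(526) = -32524 + 16*I*sqrt(526)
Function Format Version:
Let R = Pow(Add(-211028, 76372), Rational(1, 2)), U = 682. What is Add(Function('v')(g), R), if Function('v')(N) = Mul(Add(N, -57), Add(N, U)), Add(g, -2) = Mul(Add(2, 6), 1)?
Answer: Add(-32524, Mul(16, I, Pow(526, Rational(1, 2)))) ≈ Add(-32524., Mul(366.96, I))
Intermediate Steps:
R = Mul(16, I, Pow(526, Rational(1, 2))) (R = Pow(-134656, Rational(1, 2)) = Mul(16, I, Pow(526, Rational(1, 2))) ≈ Mul(366.96, I))
g = 10 (g = Add(2, Mul(Add(2, 6), 1)) = Add(2, Mul(8, 1)) = Add(2, 8) = 10)
Function('v')(N) = Mul(Add(-57, N), Add(682, N)) (Function('v')(N) = Mul(Add(N, -57), Add(N, 682)) = Mul(Add(-57, N), Add(682, N)))
Add(Function('v')(g), R) = Add(Add(-38874, Pow(10, 2), Mul(625, 10)), Mul(16, I, Pow(526, Rational(1, 2)))) = Add(Add(-38874, 100, 6250), Mul(16, I, Pow(526, Rational(1, 2)))) = Add(-32524, Mul(16, I, Pow(526, Rational(1, 2))))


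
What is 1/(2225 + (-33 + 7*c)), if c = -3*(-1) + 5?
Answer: 1/2248 ≈ 0.00044484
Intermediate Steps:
c = 8 (c = 3 + 5 = 8)
1/(2225 + (-33 + 7*c)) = 1/(2225 + (-33 + 7*8)) = 1/(2225 + (-33 + 56)) = 1/(2225 + 23) = 1/2248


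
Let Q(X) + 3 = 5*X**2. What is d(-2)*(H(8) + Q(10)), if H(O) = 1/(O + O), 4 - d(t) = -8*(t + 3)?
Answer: 23859/4 ≈ 5964.8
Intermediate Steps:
d(t) = 28 + 8*t (d(t) = 4 - (-8)*(t + 3) = 4 - (-8)*(3 + t) = 4 - (-24 - 8*t) = 4 + (24 + 8*t) = 28 + 8*t)
Q(X) = -3 + 5*X**2
H(O) = 1/(2*O)
d(-2)*(H(8) + Q(10)) = (28 + 8*(-2))*((1/2)/8 + (-3 + 5*10**2)) = (28 - 16)*((1/2)*(1/8) + (-3 + 5*100)) = 12*(1/16 + (-3 + 500)) = 12*(1/16 + 497) = 12*(7953/16) = 23859/4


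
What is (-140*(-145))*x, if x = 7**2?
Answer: 994700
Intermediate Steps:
x = 49
(-140*(-145))*x = -140*(-145)*49 = 20300*49 = 994700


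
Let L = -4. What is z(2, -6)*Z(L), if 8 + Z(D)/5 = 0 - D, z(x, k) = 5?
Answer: -100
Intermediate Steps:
Z(D) = -40 - 5*D (Z(D) = -40 + 5*(0 - D) = -40 + 5*(-D) = -40 - 5*D)
z(2, -6)*Z(L) = 5*(-40 - 5*(-4)) = 5*(-40 + 20) = 5*(-20) = -100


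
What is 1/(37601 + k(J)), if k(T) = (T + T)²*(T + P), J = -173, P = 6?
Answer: -1/19954971 ≈ -5.0113e-8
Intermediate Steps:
k(T) = 4*T²*(6 + T) (k(T) = (T + T)²*(T + 6) = (2*T)²*(6 + T) = (4*T²)*(6 + T) = 4*T²*(6 + T))
1/(37601 + k(J)) = 1/(37601 + 4*(-173)²*(6 - 173)) = 1/(37601 + 4*29929*(-167)) = 1/(37601 - 19992572) = 1/(-19954971) = -1/19954971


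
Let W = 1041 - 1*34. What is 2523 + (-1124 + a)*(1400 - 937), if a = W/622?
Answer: -321660717/622 ≈ -5.1714e+5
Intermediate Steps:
W = 1007 (W = 1041 - 34 = 1007)
a = 1007/622 ≈ 1.6190
2523 + (-1124 + a)*(1400 - 937) = 2523 + (-1124 + 1007/622)*(1400 - 937) = 2523 - 698121/622*463 = 2523 - 323230023/622 = -321660717/622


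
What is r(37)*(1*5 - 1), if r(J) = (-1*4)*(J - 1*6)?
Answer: -496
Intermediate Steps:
r(J) = 24 - 4*J (r(J) = -4*(J - 6) = -4*(-6 + J) = 24 - 4*J)
r(37)*(1*5 - 1) = (24 - 4*37)*(1*5 - 1) = (24 - 148)*(5 - 1) = -124*4 = -496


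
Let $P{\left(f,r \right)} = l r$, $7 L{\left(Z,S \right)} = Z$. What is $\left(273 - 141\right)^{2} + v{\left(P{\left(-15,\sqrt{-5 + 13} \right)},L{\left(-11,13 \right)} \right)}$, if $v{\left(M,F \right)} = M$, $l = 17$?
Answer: $17424 + 34 \sqrt{2} \approx 17472.0$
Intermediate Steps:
$L{\left(Z,S \right)} = \frac{Z}{7}$
$P{\left(f,r \right)} = 17 r$
$\left(273 - 141\right)^{2} + v{\left(P{\left(-15,\sqrt{-5 + 13} \right)},L{\left(-11,13 \right)} \right)} = \left(273 - 141\right)^{2} + 17 \sqrt{-5 + 13} = 132^{2} + 17 \sqrt{8} = 17424 + 17 \cdot 2 \sqrt{2} = 17424 + 34 \sqrt{2}$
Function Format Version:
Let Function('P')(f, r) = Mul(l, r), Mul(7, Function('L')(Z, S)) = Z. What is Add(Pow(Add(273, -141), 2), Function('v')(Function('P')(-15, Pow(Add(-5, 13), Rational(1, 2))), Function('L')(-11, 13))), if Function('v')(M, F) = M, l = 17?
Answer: Add(17424, Mul(34, Pow(2, Rational(1, 2)))) ≈ 17472.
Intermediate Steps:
Function('L')(Z, S) = Mul(Rational(1, 7), Z)
Function('P')(f, r) = Mul(17, r)
Add(Pow(Add(273, -141), 2), Function('v')(Function('P')(-15, Pow(Add(-5, 13), Rational(1, 2))), Function('L')(-11, 13))) = Add(Pow(Add(273, -141), 2), Mul(17, Pow(Add(-5, 13), Rational(1, 2)))) = Add(Pow(132, 2), Mul(17, Pow(8, Rational(1, 2)))) = Add(17424, Mul(17, Mul(2, Pow(2, Rational(1, 2))))) = Add(17424, Mul(34, Pow(2, Rational(1, 2))))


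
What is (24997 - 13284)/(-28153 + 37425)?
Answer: 11713/9272 ≈ 1.2633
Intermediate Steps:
(24997 - 13284)/(-28153 + 37425) = 11713/9272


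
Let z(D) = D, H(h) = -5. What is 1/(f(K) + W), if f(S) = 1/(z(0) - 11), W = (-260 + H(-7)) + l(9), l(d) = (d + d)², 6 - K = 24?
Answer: 11/648 ≈ 0.016975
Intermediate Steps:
K = -18 (K = 6 - 1*24 = 6 - 24 = -18)
l(d) = 4*d² (l(d) = (2*d)² = 4*d²)
W = 59 (W = (-260 - 5) + 4*9² = -265 + 4*81 = -265 + 324 = 59)
f(S) = -1/11 (f(S) = 1/(0 - 11) = 1/(-11) = -1/11)
1/(f(K) + W) = 1/(-1/11 + 59) = 1/(648/11) = 11/648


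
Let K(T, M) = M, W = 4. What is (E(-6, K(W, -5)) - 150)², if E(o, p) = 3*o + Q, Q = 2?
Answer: 27556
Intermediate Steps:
E(o, p) = 2 + 3*o (E(o, p) = 3*o + 2 = 2 + 3*o)
(E(-6, K(W, -5)) - 150)² = ((2 + 3*(-6)) - 150)² = ((2 - 18) - 150)² = (-16 - 150)² = (-166)² = 27556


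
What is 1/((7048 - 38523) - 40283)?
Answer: -1/71758 ≈ -1.3936e-5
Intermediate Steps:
1/((7048 - 38523) - 40283) = 1/(-31475 - 40283) = 1/(-71758) = -1/71758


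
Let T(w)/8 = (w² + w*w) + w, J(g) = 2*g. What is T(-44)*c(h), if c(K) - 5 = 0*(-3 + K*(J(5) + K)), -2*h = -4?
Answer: 153120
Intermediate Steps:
h = 2 (h = -½*(-4) = 2)
c(K) = 5 (c(K) = 5 + 0*(-3 + K*(2*5 + K)) = 5 + 0*(-3 + K*(10 + K)) = 5 + 0 = 5)
T(w) = 8*w + 16*w² (T(w) = 8*((w² + w*w) + w) = 8*((w² + w²) + w) = 8*(2*w² + w) = 8*(w + 2*w²) = 8*w + 16*w²)
T(-44)*c(h) = (8*(-44)*(1 + 2*(-44)))*5 = (8*(-44)*(1 - 88))*5 = (8*(-44)*(-87))*5 = 30624*5 = 153120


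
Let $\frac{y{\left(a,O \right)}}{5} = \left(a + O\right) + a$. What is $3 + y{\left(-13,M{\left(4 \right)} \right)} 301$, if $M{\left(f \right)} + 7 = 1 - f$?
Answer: $-54177$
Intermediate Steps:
$M{\left(f \right)} = -6 - f$ ($M{\left(f \right)} = -7 - \left(-1 + f\right) = -6 - f$)
$y{\left(a,O \right)} = 5 O + 10 a$ ($y{\left(a,O \right)} = 5 \left(\left(a + O\right) + a\right) = 5 \left(\left(O + a\right) + a\right) = 5 \left(O + 2 a\right) = 5 O + 10 a$)
$3 + y{\left(-13,M{\left(4 \right)} \right)} 301 = 3 + \left(5 \left(-6 - 4\right) + 10 \left(-13\right)\right) 301 = 3 + \left(5 \left(-6 - 4\right) - 130\right) 301 = 3 + \left(5 \left(-10\right) - 130\right) 301 = 3 + \left(-50 - 130\right) 301 = 3 - 54180 = -54177$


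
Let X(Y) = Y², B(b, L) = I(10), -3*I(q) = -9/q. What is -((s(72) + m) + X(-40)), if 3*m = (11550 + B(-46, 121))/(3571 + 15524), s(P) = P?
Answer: -319306901/190950 ≈ -1672.2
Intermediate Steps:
I(q) = 3/q (I(q) = -(-3)/q = 3/q)
B(b, L) = 3/10
m = 38501/190950 (m = ((11550 + 3/10)/(3571 + 15524))/3 = ((115503/10)/19095)/3 = ((115503/10)*(1/19095))/3 = (⅓)*(38501/63650) = 38501/190950 ≈ 0.20163)
-((s(72) + m) + X(-40)) = -((72 + 38501/190950) + (-40)²) = -(13786901/190950 + 1600) = -1*319306901/190950 = -319306901/190950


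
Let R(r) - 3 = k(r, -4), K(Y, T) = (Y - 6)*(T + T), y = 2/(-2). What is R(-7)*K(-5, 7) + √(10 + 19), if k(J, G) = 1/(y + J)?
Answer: -1771/4 + √29 ≈ -437.36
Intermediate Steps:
y = -1 (y = 2*(-½) = -1)
k(J, G) = 1/(-1 + J)
K(Y, T) = 2*T*(-6 + Y) (K(Y, T) = (-6 + Y)*(2*T) = 2*T*(-6 + Y))
R(r) = 3 + 1/(-1 + r)
R(-7)*K(-5, 7) + √(10 + 19) = ((-2 + 3*(-7))/(-1 - 7))*(2*7*(-6 - 5)) + √(10 + 19) = ((-2 - 21)/(-8))*(2*7*(-11)) + √29 = -⅛*(-23)*(-154) + √29 = (23/8)*(-154) + √29 = -1771/4 + √29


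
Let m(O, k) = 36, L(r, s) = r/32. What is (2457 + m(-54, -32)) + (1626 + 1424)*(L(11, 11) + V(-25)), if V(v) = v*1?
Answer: -1163337/16 ≈ -72709.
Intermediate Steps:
L(r, s) = r/32 (L(r, s) = r*(1/32) = r/32)
V(v) = v
(2457 + m(-54, -32)) + (1626 + 1424)*(L(11, 11) + V(-25)) = (2457 + 36) + (1626 + 1424)*((1/32)*11 - 25) = 2493 + 3050*(11/32 - 25) = 2493 + 3050*(-789/32) = 2493 - 1203225/16 = -1163337/16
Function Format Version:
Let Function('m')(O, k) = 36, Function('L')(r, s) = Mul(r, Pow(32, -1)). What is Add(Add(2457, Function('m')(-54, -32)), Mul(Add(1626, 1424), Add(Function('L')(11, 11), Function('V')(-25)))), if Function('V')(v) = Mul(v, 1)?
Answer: Rational(-1163337, 16) ≈ -72709.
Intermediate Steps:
Function('L')(r, s) = Mul(Rational(1, 32), r) (Function('L')(r, s) = Mul(r, Rational(1, 32)) = Mul(Rational(1, 32), r))
Function('V')(v) = v
Add(Add(2457, Function('m')(-54, -32)), Mul(Add(1626, 1424), Add(Function('L')(11, 11), Function('V')(-25)))) = Add(Add(2457, 36), Mul(Add(1626, 1424), Add(Mul(Rational(1, 32), 11), -25))) = Add(2493, Mul(3050, Add(Rational(11, 32), -25))) = Add(2493, Mul(3050, Rational(-789, 32))) = Add(2493, Rational(-1203225, 16)) = Rational(-1163337, 16)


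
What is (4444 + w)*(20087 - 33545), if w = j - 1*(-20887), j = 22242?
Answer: -640237434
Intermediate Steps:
w = 43129 (w = 22242 - 1*(-20887) = 22242 + 20887 = 43129)
(4444 + w)*(20087 - 33545) = (4444 + 43129)*(20087 - 33545) = 47573*(-13458) = -640237434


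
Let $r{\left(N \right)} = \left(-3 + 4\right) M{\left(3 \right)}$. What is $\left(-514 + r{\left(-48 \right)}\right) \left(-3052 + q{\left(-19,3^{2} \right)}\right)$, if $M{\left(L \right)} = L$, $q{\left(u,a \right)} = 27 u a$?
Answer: $3918859$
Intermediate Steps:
$q{\left(u,a \right)} = 27 a u$
$r{\left(N \right)} = 3$ ($r{\left(N \right)} = \left(-3 + 4\right) 3 = 1 \cdot 3 = 3$)
$\left(-514 + r{\left(-48 \right)}\right) \left(-3052 + q{\left(-19,3^{2} \right)}\right) = \left(-514 + 3\right) \left(-3052 + 27 \cdot 3^{2} \left(-19\right)\right) = - 511 \left(-3052 + 27 \cdot 9 \left(-19\right)\right) = - 511 \left(-3052 - 4617\right) = \left(-511\right) \left(-7669\right) = 3918859$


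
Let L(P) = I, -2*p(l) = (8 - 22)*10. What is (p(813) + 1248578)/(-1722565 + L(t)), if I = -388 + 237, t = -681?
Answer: -312162/430679 ≈ -0.72481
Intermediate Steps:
p(l) = 70 (p(l) = -(8 - 22)*10/2 = -(-7)*10 = -½*(-140) = 70)
I = -151
L(P) = -151
(p(813) + 1248578)/(-1722565 + L(t)) = (70 + 1248578)/(-1722565 - 151) = 1248648/(-1722716) = 1248648*(-1/1722716) = -312162/430679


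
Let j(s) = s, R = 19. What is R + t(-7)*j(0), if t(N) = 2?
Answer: 19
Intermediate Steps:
R + t(-7)*j(0) = 19 + 2*0 = 19 + 0 = 19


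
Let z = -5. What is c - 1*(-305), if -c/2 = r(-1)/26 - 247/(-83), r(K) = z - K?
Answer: 323005/1079 ≈ 299.36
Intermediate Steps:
r(K) = -5 - K
c = -6090/1079 (c = -2*((-5 - 1*(-1))/26 - 247/(-83)) = -2*((-5 + 1)*(1/26) - 247*(-1/83)) = -2*(-4*1/26 + 247/83) = -2*(-2/13 + 247/83) = -2*3045/1079 = -6090/1079 ≈ -5.6441)
c - 1*(-305) = -6090/1079 - 1*(-305) = -6090/1079 + 305 = 323005/1079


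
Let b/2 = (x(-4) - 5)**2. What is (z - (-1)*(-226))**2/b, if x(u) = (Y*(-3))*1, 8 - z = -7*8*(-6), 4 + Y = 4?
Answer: 153458/25 ≈ 6138.3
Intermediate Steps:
Y = 0 (Y = -4 + 4 = 0)
z = -328 (z = 8 - (-7*8)*(-6) = 8 - (-56)*(-6) = 8 - 1*336 = 8 - 336 = -328)
x(u) = 0 (x(u) = (0*(-3))*1 = 0*1 = 0)
b = 50 (b = 2*(0 - 5)**2 = 2*(-5)**2 = 2*25 = 50)
(z - (-1)*(-226))**2/b = (-328 - (-1)*(-226))**2/50 = (-328 - 1*226)**2*(1/50) = (-328 - 226)**2*(1/50) = (-554)**2*(1/50) = 306916*(1/50) = 153458/25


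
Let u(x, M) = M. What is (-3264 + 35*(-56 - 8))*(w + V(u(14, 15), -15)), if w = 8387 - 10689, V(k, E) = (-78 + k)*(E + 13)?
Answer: 11976704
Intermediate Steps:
V(k, E) = (-78 + k)*(13 + E)
w = -2302
(-3264 + 35*(-56 - 8))*(w + V(u(14, 15), -15)) = (-3264 + 35*(-56 - 8))*(-2302 + (-1014 - 78*(-15) + 13*15 - 15*15)) = (-3264 + 35*(-64))*(-2302 + (-1014 + 1170 + 195 - 225)) = (-3264 - 2240)*(-2302 + 126) = -5504*(-2176) = 11976704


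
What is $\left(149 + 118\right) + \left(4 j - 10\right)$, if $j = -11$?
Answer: $213$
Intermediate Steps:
$\left(149 + 118\right) + \left(4 j - 10\right) = \left(149 + 118\right) + \left(4 \left(-11\right) - 10\right) = 267 - 54 = 213$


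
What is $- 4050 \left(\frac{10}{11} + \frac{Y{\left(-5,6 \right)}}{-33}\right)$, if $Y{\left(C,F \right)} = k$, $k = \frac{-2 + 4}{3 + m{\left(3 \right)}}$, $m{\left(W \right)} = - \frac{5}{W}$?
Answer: $- \frac{38475}{11} \approx -3497.7$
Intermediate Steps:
$k = \frac{3}{2}$ ($k = \frac{-2 + 4}{3 - \frac{5}{3}} = \frac{2}{3 - \frac{5}{3}} = \frac{2}{\frac{4}{3}} = 2 \cdot \frac{3}{4} = \frac{3}{2} \approx 1.5$)
$Y{\left(C,F \right)} = \frac{3}{2}$
$- 4050 \left(\frac{10}{11} + \frac{Y{\left(-5,6 \right)}}{-33}\right) = - 4050 \left(\frac{10}{11} + \frac{3}{2 \left(-33\right)}\right) = - 4050 \left(10 \cdot \frac{1}{11} + \frac{3}{2} \left(- \frac{1}{33}\right)\right) = - 4050 \left(\frac{10}{11} - \frac{1}{22}\right) = \left(-4050\right) \frac{19}{22} = - \frac{38475}{11}$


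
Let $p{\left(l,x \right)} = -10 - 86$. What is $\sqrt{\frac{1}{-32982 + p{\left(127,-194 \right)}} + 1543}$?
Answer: $\frac{\sqrt{1688279718534}}{33078} \approx 39.281$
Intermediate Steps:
$p{\left(l,x \right)} = -96$
$\sqrt{\frac{1}{-32982 + p{\left(127,-194 \right)}} + 1543} = \sqrt{\frac{1}{-32982 - 96} + 1543} = \sqrt{\frac{1}{-33078} + 1543} = \sqrt{- \frac{1}{33078} + 1543} = \sqrt{\frac{51039353}{33078}} = \frac{\sqrt{1688279718534}}{33078}$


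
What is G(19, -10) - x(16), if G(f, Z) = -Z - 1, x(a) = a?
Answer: -7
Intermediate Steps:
G(f, Z) = -1 - Z
G(19, -10) - x(16) = (-1 - 1*(-10)) - 1*16 = (-1 + 10) - 16 = 9 - 16 = -7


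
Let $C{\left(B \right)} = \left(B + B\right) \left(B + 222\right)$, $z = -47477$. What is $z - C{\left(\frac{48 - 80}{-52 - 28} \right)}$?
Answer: $- \frac{1191373}{25} \approx -47655.0$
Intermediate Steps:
$C{\left(B \right)} = 2 B \left(222 + B\right)$
$z - C{\left(\frac{48 - 80}{-52 - 28} \right)} = -47477 - 2 \frac{48 - 80}{-52 - 28} \left(222 + \frac{48 - 80}{-52 - 28}\right) = -47477 - 2 \left(- \frac{32}{-80}\right) \left(222 - \frac{32}{-80}\right) = -47477 - 2 \left(\left(-32\right) \left(- \frac{1}{80}\right)\right) \left(222 - - \frac{2}{5}\right) = -47477 - 2 \cdot \frac{2}{5} \left(222 + \frac{2}{5}\right) = -47477 - 2 \cdot \frac{2}{5} \cdot \frac{1112}{5} = -47477 - \frac{4448}{25} = - \frac{1191373}{25}$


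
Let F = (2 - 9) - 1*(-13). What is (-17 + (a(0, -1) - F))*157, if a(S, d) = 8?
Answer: -2355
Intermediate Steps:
F = 6 (F = -7 + 13 = 6)
(-17 + (a(0, -1) - F))*157 = (-17 + (8 - 1*6))*157 = (-17 + (8 - 6))*157 = (-17 + 2)*157 = -15*157 = -2355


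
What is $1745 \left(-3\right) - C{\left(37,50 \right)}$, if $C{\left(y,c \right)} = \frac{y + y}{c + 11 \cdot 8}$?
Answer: $- \frac{361252}{69} \approx -5235.5$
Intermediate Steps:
$C{\left(y,c \right)} = \frac{2 y}{88 + c}$ ($C{\left(y,c \right)} = \frac{2 y}{c + 88} = \frac{2 y}{88 + c}$)
$1745 \left(-3\right) - C{\left(37,50 \right)} = 1745 \left(-3\right) - 2 \cdot 37 \frac{1}{88 + 50} = -5235 - 2 \cdot 37 \cdot \frac{1}{138} = -5235 - \frac{37}{69} = - \frac{361252}{69}$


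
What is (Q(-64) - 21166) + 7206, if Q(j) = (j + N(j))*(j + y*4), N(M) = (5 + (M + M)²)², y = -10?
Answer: -27934336688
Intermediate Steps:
N(M) = (5 + 4*M²)² (N(M) = (5 + (2*M)²)² = (5 + 4*M²)²)
Q(j) = (-40 + j)*(j + (5 + 4*j²)²) (Q(j) = (j + (5 + 4*j²)²)*(j - 10*4) = (j + (5 + 4*j²)²)*(j - 40) = (j + (5 + 4*j²)²)*(-40 + j) = (-40 + j)*(j + (5 + 4*j²)²))
(Q(-64) - 21166) + 7206 = ((-1000 - 1599*(-64)² - 640*(-64)⁴ - 15*(-64) + 16*(-64)⁵ + 40*(-64)³) - 21166) + 7206 = ((-1000 - 1599*4096 - 640*16777216 + 960 + 16*(-1073741824) + 40*(-262144)) - 21166) + 7206 = ((-1000 - 6549504 - 10737418240 + 960 - 17179869184 - 10485760) - 21166) + 7206 = (-27934322728 - 21166) + 7206 = -27934343894 + 7206 = -27934336688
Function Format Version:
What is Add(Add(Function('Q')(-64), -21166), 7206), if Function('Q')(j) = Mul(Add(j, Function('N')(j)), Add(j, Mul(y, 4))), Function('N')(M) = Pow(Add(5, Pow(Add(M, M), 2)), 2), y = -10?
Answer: -27934336688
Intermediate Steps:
Function('N')(M) = Pow(Add(5, Mul(4, Pow(M, 2))), 2) (Function('N')(M) = Pow(Add(5, Pow(Mul(2, M), 2)), 2) = Pow(Add(5, Mul(4, Pow(M, 2))), 2))
Function('Q')(j) = Mul(Add(-40, j), Add(j, Pow(Add(5, Mul(4, Pow(j, 2))), 2))) (Function('Q')(j) = Mul(Add(j, Pow(Add(5, Mul(4, Pow(j, 2))), 2)), Add(j, Mul(-10, 4))) = Mul(Add(j, Pow(Add(5, Mul(4, Pow(j, 2))), 2)), Add(j, -40)) = Mul(Add(j, Pow(Add(5, Mul(4, Pow(j, 2))), 2)), Add(-40, j)) = Mul(Add(-40, j), Add(j, Pow(Add(5, Mul(4, Pow(j, 2))), 2))))
Add(Add(Function('Q')(-64), -21166), 7206) = Add(Add(Add(-1000, Mul(-1599, Pow(-64, 2)), Mul(-640, Pow(-64, 4)), Mul(-15, -64), Mul(16, Pow(-64, 5)), Mul(40, Pow(-64, 3))), -21166), 7206) = Add(Add(Add(-1000, Mul(-1599, 4096), Mul(-640, 16777216), 960, Mul(16, -1073741824), Mul(40, -262144)), -21166), 7206) = Add(Add(Add(-1000, -6549504, -10737418240, 960, -17179869184, -10485760), -21166), 7206) = Add(Add(-27934322728, -21166), 7206) = Add(-27934343894, 7206) = -27934336688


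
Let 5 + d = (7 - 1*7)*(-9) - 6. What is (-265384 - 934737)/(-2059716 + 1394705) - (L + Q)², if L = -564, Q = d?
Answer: -219868061754/665011 ≈ -3.3062e+5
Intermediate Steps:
d = -11 (d = -5 + ((7 - 1*7)*(-9) - 6) = -5 + ((7 - 7)*(-9) - 6) = -5 + (0*(-9) - 6) = -5 + (0 - 6) = -5 - 6 = -11)
Q = -11
(-265384 - 934737)/(-2059716 + 1394705) - (L + Q)² = (-265384 - 934737)/(-2059716 + 1394705) - (-564 - 11)² = -1200121/(-665011) - 1*(-575)² = -1200121*(-1/665011) - 1*330625 = 1200121/665011 - 330625 = -219868061754/665011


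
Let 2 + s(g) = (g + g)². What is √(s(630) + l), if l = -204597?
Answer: √1383001 ≈ 1176.0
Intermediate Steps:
s(g) = -2 + 4*g² (s(g) = -2 + (g + g)² = -2 + (2*g)² = -2 + 4*g²)
√(s(630) + l) = √((-2 + 4*630²) - 204597) = √((-2 + 4*396900) - 204597) = √((-2 + 1587600) - 204597) = √(1587598 - 204597) = √1383001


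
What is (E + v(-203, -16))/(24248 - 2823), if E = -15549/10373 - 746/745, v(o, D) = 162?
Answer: 1232595107/165569936125 ≈ 0.0074446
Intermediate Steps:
E = -19322263/7727885 (E = -15549*1/10373 - 746*1/745 = -15549/10373 - 746/745 = -19322263/7727885 ≈ -2.5003)
(E + v(-203, -16))/(24248 - 2823) = (-19322263/7727885 + 162)/(24248 - 2823) = (1232595107/7727885)/21425 = (1232595107/7727885)*(1/21425) = 1232595107/165569936125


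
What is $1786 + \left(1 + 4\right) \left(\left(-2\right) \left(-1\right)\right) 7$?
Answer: $1856$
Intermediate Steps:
$1786 + \left(1 + 4\right) \left(\left(-2\right) \left(-1\right)\right) 7 = 1786 + 5 \cdot 2 \cdot 7 = 1786 + 10 \cdot 7 = 1786 + 70 = 1856$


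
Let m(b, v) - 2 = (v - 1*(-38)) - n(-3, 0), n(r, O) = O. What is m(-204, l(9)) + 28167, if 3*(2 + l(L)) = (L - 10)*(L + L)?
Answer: 28199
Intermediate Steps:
l(L) = -2 + 2*L*(-10 + L)/3 (l(L) = -2 + ((L - 10)*(L + L))/3 = -2 + ((-10 + L)*(2*L))/3 = -2 + (2*L*(-10 + L))/3 = -2 + 2*L*(-10 + L)/3)
m(b, v) = 40 + v (m(b, v) = 2 + ((v - 1*(-38)) - 1*0) = 2 + ((v + 38) + 0) = 2 + ((38 + v) + 0) = 2 + (38 + v) = 40 + v)
m(-204, l(9)) + 28167 = (40 + (-2 - 20/3*9 + (⅔)*9²)) + 28167 = (40 + (-2 - 60 + (⅔)*81)) + 28167 = (40 + (-2 - 60 + 54)) + 28167 = (40 - 8) + 28167 = 32 + 28167 = 28199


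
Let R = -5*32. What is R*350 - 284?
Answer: -56284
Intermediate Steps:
R = -160
R*350 - 284 = -160*350 - 284 = -56000 - 284 = -56284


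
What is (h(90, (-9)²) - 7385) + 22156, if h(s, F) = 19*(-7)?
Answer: 14638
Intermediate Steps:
h(s, F) = -133
(h(90, (-9)²) - 7385) + 22156 = (-133 - 7385) + 22156 = -7518 + 22156 = 14638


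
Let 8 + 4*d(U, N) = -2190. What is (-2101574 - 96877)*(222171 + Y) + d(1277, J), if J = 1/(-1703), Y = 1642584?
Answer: -8199144990109/2 ≈ -4.0996e+12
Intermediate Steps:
J = -1/1703 ≈ -0.00058720
d(U, N) = -1099/2 (d(U, N) = -2 + (¼)*(-2190) = -2 - 1095/2 = -1099/2)
(-2101574 - 96877)*(222171 + Y) + d(1277, J) = (-2101574 - 96877)*(222171 + 1642584) - 1099/2 = -2198451*1864755 - 1099/2 = -4099572494505 - 1099/2 = -8199144990109/2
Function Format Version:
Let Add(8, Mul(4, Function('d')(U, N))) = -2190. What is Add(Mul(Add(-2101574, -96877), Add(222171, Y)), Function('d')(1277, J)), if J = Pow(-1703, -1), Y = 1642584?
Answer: Rational(-8199144990109, 2) ≈ -4.0996e+12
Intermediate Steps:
J = Rational(-1, 1703) ≈ -0.00058720
Function('d')(U, N) = Rational(-1099, 2) (Function('d')(U, N) = Add(-2, Mul(Rational(1, 4), -2190)) = Add(-2, Rational(-1095, 2)) = Rational(-1099, 2))
Add(Mul(Add(-2101574, -96877), Add(222171, Y)), Function('d')(1277, J)) = Add(Mul(Add(-2101574, -96877), Add(222171, 1642584)), Rational(-1099, 2)) = Add(Mul(-2198451, 1864755), Rational(-1099, 2)) = Add(-4099572494505, Rational(-1099, 2)) = Rational(-8199144990109, 2)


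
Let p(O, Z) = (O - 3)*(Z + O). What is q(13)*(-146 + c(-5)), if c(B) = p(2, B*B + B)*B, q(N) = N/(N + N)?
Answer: -18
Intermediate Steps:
q(N) = ½ (q(N) = N/((2*N)) = (1/(2*N))*N = ½)
p(O, Z) = (-3 + O)*(O + Z)
c(B) = B*(-2 - B - B²) (c(B) = (2² - 3*2 - 3*(B*B + B) + 2*(B*B + B))*B = (4 - 6 - 3*(B² + B) + 2*(B² + B))*B = (4 - 6 - 3*(B + B²) + 2*(B + B²))*B = (4 - 6 + (-3*B - 3*B²) + (2*B + 2*B²))*B = (-2 - B - B²)*B = B*(-2 - B - B²))
q(13)*(-146 + c(-5)) = (-146 - 1*(-5)*(2 - 5*(1 - 5)))/2 = (-146 - 1*(-5)*(2 - 5*(-4)))/2 = (-146 - 1*(-5)*(2 + 20))/2 = (-146 - 1*(-5)*22)/2 = (-146 + 110)/2 = (½)*(-36) = -18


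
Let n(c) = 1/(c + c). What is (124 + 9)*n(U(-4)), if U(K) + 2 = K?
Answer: -133/12 ≈ -11.083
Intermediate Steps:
U(K) = -2 + K
n(c) = 1/(2*c)
(124 + 9)*n(U(-4)) = (124 + 9)*(1/(2*(-2 - 4))) = 133*((½)/(-6)) = 133*((½)*(-⅙)) = 133*(-1/12) = -133/12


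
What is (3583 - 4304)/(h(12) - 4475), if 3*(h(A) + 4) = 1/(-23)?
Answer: 49749/309052 ≈ 0.16097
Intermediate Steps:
h(A) = -277/69 (h(A) = -4 + (⅓)/(-23) = -4 + (⅓)*(-1/23) = -4 - 1/69 = -277/69)
(3583 - 4304)/(h(12) - 4475) = (3583 - 4304)/(-277/69 - 4475) = -721/(-309052/69) = -721*(-69/309052) = 49749/309052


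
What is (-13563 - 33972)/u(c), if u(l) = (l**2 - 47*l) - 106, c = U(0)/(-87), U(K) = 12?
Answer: 39976935/83678 ≈ 477.75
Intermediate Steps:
c = -4/29 (c = 12/(-87) = 12*(-1/87) = -4/29 ≈ -0.13793)
u(l) = -106 + l**2 - 47*l
(-13563 - 33972)/u(c) = (-13563 - 33972)/(-106 + (-4/29)**2 - 47*(-4/29)) = -47535/(-106 + 16/841 + 188/29) = -47535/(-83678/841) = -47535*(-841/83678) = 39976935/83678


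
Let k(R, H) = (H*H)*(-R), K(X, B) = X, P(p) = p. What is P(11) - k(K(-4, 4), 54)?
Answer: -11653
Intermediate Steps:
k(R, H) = -R*H² (k(R, H) = H²*(-R) = -R*H²)
P(11) - k(K(-4, 4), 54) = 11 - (-1)*(-4)*54² = 11 - (-1)*(-4)*2916 = 11 - 1*11664 = 11 - 11664 = -11653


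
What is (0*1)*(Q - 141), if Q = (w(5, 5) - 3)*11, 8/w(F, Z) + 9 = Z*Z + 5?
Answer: 0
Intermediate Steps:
w(F, Z) = 8/(-4 + Z²) (w(F, Z) = 8/(-9 + (Z*Z + 5)) = 8/(-9 + (Z² + 5)) = 8/(-9 + (5 + Z²)) = 8/(-4 + Z²))
Q = -605/21 (Q = (8/(-4 + 5²) - 3)*11 = (8/(-4 + 25) - 3)*11 = (8/21 - 3)*11 = -55/21*11 = -605/21 ≈ -28.810)
(0*1)*(Q - 141) = (0*1)*(-605/21 - 141) = 0*(-3566/21) = 0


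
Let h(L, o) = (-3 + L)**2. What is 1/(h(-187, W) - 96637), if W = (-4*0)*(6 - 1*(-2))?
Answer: -1/60537 ≈ -1.6519e-5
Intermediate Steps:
W = 0 (W = 0*(6 + 2) = 0*8 = 0)
1/(h(-187, W) - 96637) = 1/((-3 - 187)**2 - 96637) = 1/((-190)**2 - 96637) = 1/(36100 - 96637) = 1/(-60537) = -1/60537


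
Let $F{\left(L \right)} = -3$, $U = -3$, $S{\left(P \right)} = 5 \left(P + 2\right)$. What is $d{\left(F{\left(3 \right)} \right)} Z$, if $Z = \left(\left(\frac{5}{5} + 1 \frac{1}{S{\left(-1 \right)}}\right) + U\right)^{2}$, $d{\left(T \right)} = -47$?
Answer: $- \frac{3807}{25} \approx -152.28$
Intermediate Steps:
$S{\left(P \right)} = 10 + 5 P$ ($S{\left(P \right)} = 5 \left(2 + P\right) = 10 + 5 P$)
$Z = \frac{81}{25}$ ($Z = \left(\left(\frac{5}{5} + 1 \frac{1}{10 + 5 \left(-1\right)}\right) - 3\right)^{2} = \left(\left(5 \cdot \frac{1}{5} + 1 \frac{1}{10 - 5}\right) - 3\right)^{2} = \left(\left(1 + 1 \cdot \frac{1}{5}\right) - 3\right)^{2} = \left(\left(1 + \frac{1}{5}\right) - 3\right)^{2} = \left(\frac{6}{5} - 3\right)^{2} = \left(- \frac{9}{5}\right)^{2} = \frac{81}{25} \approx 3.24$)
$d{\left(F{\left(3 \right)} \right)} Z = \left(-47\right) \frac{81}{25} = - \frac{3807}{25}$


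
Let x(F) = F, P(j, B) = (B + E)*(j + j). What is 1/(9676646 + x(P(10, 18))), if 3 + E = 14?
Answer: 1/9677226 ≈ 1.0334e-7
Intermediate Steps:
E = 11 (E = -3 + 14 = 11)
P(j, B) = 2*j*(11 + B) (P(j, B) = (B + 11)*(j + j) = (11 + B)*(2*j) = 2*j*(11 + B))
1/(9676646 + x(P(10, 18))) = 1/(9676646 + 2*10*(11 + 18)) = 1/(9676646 + 2*10*29) = 1/(9676646 + 580) = 1/9677226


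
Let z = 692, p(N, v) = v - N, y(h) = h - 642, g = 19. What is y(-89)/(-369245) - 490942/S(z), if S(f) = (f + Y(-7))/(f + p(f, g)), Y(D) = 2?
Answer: -1722139594848/128128015 ≈ -13441.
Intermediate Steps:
y(h) = -642 + h
S(f) = 2/19 + f/19 (S(f) = (f + 2)/(f + (19 - f)) = (2 + f)/19 = (2 + f)*(1/19) = 2/19 + f/19)
y(-89)/(-369245) - 490942/S(z) = (-642 - 89)/(-369245) - 490942/(2/19 + (1/19)*692) = -731*(-1/369245) - 490942/(2/19 + 692/19) = 731/369245 - 490942/694/19 = 731/369245 - 490942*19/694 = 731/369245 - 4663949/347 = -1722139594848/128128015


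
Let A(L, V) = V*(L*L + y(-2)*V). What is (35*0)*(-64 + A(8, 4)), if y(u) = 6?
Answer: 0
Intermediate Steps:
A(L, V) = V*(L**2 + 6*V) (A(L, V) = V*(L*L + 6*V) = V*(L**2 + 6*V))
(35*0)*(-64 + A(8, 4)) = (35*0)*(-64 + 4*(8**2 + 6*4)) = 0*(-64 + 4*(64 + 24)) = 0*(-64 + 4*88) = 0*(-64 + 352) = 0*288 = 0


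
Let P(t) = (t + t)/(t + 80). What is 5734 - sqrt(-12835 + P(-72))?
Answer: 5734 - I*sqrt(12853) ≈ 5734.0 - 113.37*I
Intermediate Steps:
P(t) = 2*t/(80 + t) (P(t) = (2*t)/(80 + t) = 2*t/(80 + t))
5734 - sqrt(-12835 + P(-72)) = 5734 - sqrt(-12835 + 2*(-72)/(80 - 72)) = 5734 - sqrt(-12835 + 2*(-72)/8) = 5734 - sqrt(-12835 + 2*(-72)*(1/8)) = 5734 - sqrt(-12835 - 18) = 5734 - sqrt(-12853) = 5734 - I*sqrt(12853)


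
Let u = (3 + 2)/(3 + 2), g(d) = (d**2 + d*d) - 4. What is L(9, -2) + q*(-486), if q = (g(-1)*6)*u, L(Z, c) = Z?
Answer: 5841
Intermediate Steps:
g(d) = -4 + 2*d**2 (g(d) = (d**2 + d**2) - 4 = 2*d**2 - 4 = -4 + 2*d**2)
u = 1 (u = 5/5 = 5*(1/5) = 1)
q = -12 (q = ((-4 + 2*(-1)**2)*6)*1 = ((-4 + 2*1)*6)*1 = ((-4 + 2)*6)*1 = -2*6*1 = -12*1 = -12)
L(9, -2) + q*(-486) = 9 - 12*(-486) = 9 + 5832 = 5841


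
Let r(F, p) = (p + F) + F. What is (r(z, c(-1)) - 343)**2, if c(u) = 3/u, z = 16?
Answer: 98596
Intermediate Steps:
r(F, p) = p + 2*F (r(F, p) = (F + p) + F = p + 2*F)
(r(z, c(-1)) - 343)**2 = ((3/(-1) + 2*16) - 343)**2 = ((3*(-1) + 32) - 343)**2 = ((-3 + 32) - 343)**2 = (29 - 343)**2 = (-314)**2 = 98596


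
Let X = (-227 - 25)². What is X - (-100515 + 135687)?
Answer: 28332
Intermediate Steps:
X = 63504 (X = (-252)² = 63504)
X - (-100515 + 135687) = 63504 - (-100515 + 135687) = 63504 - 1*35172 = 63504 - 35172 = 28332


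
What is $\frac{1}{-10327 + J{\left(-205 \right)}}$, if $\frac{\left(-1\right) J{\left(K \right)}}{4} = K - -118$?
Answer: $- \frac{1}{9979} \approx -0.00010021$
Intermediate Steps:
$J{\left(K \right)} = -472 - 4 K$ ($J{\left(K \right)} = - 4 \left(K - -118\right) = - 4 \left(K + 118\right) = - 4 \left(118 + K\right) = -472 - 4 K$)
$\frac{1}{-10327 + J{\left(-205 \right)}} = \frac{1}{-10327 - -348} = \frac{1}{-10327 + \left(-472 + 820\right)} = \frac{1}{-10327 + 348} = \frac{1}{-9979} = - \frac{1}{9979}$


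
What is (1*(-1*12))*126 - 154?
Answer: -1666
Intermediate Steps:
(1*(-1*12))*126 - 154 = (1*(-12))*126 - 154 = -12*126 - 154 = -1512 - 154 = -1666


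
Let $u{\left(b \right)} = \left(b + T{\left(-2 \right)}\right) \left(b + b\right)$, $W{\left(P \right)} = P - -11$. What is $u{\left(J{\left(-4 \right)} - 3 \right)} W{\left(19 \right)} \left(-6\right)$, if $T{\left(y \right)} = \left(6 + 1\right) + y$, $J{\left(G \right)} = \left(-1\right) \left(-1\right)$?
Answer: $2160$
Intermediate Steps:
$W{\left(P \right)} = 11 + P$ ($W{\left(P \right)} = P + 11 = 11 + P$)
$J{\left(G \right)} = 1$
$T{\left(y \right)} = 7 + y$
$u{\left(b \right)} = 2 b \left(5 + b\right)$ ($u{\left(b \right)} = \left(b + \left(7 - 2\right)\right) \left(b + b\right) = \left(b + 5\right) 2 b = \left(5 + b\right) 2 b = 2 b \left(5 + b\right)$)
$u{\left(J{\left(-4 \right)} - 3 \right)} W{\left(19 \right)} \left(-6\right) = 2 \left(1 - 3\right) \left(5 + \left(1 - 3\right)\right) \left(11 + 19\right) \left(-6\right) = 2 \left(-2\right) \left(5 - 2\right) 30 \left(-6\right) = 2 \left(-2\right) 3 \left(-180\right) = \left(-12\right) \left(-180\right) = 2160$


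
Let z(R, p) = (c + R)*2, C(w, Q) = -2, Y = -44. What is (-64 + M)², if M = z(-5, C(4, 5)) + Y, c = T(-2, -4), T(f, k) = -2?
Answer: 14884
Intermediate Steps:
c = -2
z(R, p) = -4 + 2*R (z(R, p) = (-2 + R)*2 = -4 + 2*R)
M = -58 (M = (-4 + 2*(-5)) - 44 = (-4 - 10) - 44 = -14 - 44 = -58)
(-64 + M)² = (-64 - 58)² = (-122)² = 14884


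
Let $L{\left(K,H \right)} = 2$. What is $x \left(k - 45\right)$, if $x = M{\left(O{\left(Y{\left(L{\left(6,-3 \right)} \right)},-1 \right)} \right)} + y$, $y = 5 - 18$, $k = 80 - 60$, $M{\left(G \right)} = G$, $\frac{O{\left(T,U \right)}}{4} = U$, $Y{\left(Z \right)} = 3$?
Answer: $425$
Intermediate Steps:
$O{\left(T,U \right)} = 4 U$
$k = 20$
$y = -13$ ($y = 5 - 18 = -13$)
$x = -17$ ($x = 4 \left(-1\right) - 13 = -4 - 13 = -17$)
$x \left(k - 45\right) = - 17 \left(20 - 45\right) = \left(-17\right) \left(-25\right) = 425$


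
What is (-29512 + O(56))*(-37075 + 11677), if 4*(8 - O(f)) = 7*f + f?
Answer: 752187168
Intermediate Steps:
O(f) = 8 - 2*f (O(f) = 8 - (7*f + f)/4 = 8 - 2*f)
(-29512 + O(56))*(-37075 + 11677) = (-29512 + (8 - 2*56))*(-37075 + 11677) = (-29512 + (8 - 112))*(-25398) = (-29512 - 104)*(-25398) = -29616*(-25398) = 752187168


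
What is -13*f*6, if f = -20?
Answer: 1560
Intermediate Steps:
-13*f*6 = -13*(-20)*6 = 260*6 = 1560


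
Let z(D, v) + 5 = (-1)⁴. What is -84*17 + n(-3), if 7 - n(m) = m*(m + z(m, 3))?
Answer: -1442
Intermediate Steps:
z(D, v) = -4 (z(D, v) = -5 + (-1)⁴ = -5 + 1 = -4)
n(m) = 7 - m*(-4 + m) (n(m) = 7 - m*(m - 4) = 7 - m*(-4 + m))
-84*17 + n(-3) = -84*17 + (7 - 1*(-3)² + 4*(-3)) = -1428 + (7 - 1*9 - 12) = -1428 + (7 - 9 - 12) = -1428 - 14 = -1442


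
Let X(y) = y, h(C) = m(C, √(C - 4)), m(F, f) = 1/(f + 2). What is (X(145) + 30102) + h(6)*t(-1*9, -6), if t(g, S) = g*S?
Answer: 30301 - 27*√2 ≈ 30263.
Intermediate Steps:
t(g, S) = S*g
m(F, f) = 1/(2 + f)
h(C) = 1/(2 + √(-4 + C)) (h(C) = 1/(2 + √(C - 4)) = 1/(2 + √(-4 + C)))
(X(145) + 30102) + h(6)*t(-1*9, -6) = (145 + 30102) + (-(-6)*9)/(2 + √(-4 + 6)) = 30247 + (-6*(-9))/(2 + √2) = 30247 + 54/(2 + √2)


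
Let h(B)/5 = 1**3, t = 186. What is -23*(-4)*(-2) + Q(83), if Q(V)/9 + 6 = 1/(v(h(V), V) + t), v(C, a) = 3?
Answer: -4997/21 ≈ -237.95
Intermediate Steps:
h(B) = 5 (h(B) = 5*1**3 = 5*1 = 5)
Q(V) = -1133/21 (Q(V) = -54 + 9/(3 + 186) = -54 + 9/189 = -54 + 9*(1/189) = -54 + 1/21 = -1133/21)
-23*(-4)*(-2) + Q(83) = -23*(-4)*(-2) - 1133/21 = 92*(-2) - 1133/21 = -184 - 1133/21 = -4997/21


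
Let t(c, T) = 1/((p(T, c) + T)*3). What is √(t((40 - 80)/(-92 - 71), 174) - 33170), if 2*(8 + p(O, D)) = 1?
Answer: 2*I*√919546977/333 ≈ 182.13*I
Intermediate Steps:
p(O, D) = -15/2 (p(O, D) = -8 + (½)*1 = -8 + ½ = -15/2)
t(c, T) = 1/(-45/2 + 3*T) (t(c, T) = 1/((-15/2 + T)*3) = 1/(-45/2 + 3*T))
√(t((40 - 80)/(-92 - 71), 174) - 33170) = √(2/(3*(-15 + 2*174)) - 33170) = √(2/(3*(-15 + 348)) - 33170) = √((⅔)/333 - 33170) = √((⅔)*(1/333) - 33170) = √(2/999 - 33170) = √(-33136828/999) = 2*I*√919546977/333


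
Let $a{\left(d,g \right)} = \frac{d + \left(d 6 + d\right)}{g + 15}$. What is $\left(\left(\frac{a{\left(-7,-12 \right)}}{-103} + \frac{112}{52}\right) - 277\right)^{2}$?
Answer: $\frac{1217334882241}{16136289} \approx 75441.0$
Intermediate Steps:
$a{\left(d,g \right)} = \frac{8 d}{15 + g}$ ($a{\left(d,g \right)} = \frac{d + \left(6 d + d\right)}{15 + g} = \frac{d + 7 d}{15 + g} = \frac{8 d}{15 + g}$)
$\left(\left(\frac{a{\left(-7,-12 \right)}}{-103} + \frac{112}{52}\right) - 277\right)^{2} = \left(\left(\frac{8 \left(-7\right) \frac{1}{15 - 12}}{-103} + \frac{112}{52}\right) - 277\right)^{2} = \left(\left(8 \left(-7\right) \frac{1}{3} \left(- \frac{1}{103}\right) + 112 \cdot \frac{1}{52}\right) - 277\right)^{2} = \left(\left(8 \left(-7\right) \frac{1}{3} \left(- \frac{1}{103}\right) + \frac{28}{13}\right) - 277\right)^{2} = \left(\left(\left(- \frac{56}{3}\right) \left(- \frac{1}{103}\right) + \frac{28}{13}\right) - 277\right)^{2} = \left(\left(\frac{56}{309} + \frac{28}{13}\right) - 277\right)^{2} = \left(\frac{9380}{4017} - 277\right)^{2} = \left(- \frac{1103329}{4017}\right)^{2} = \frac{1217334882241}{16136289}$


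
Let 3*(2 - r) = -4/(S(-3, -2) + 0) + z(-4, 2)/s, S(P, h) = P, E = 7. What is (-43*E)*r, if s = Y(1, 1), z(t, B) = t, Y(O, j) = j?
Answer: -7826/9 ≈ -869.56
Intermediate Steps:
s = 1
r = 26/9 (r = 2 - (-4/(-3 + 0) - 4/1)/3 = 2 - (-4/(-3) - 4*1)/3 = 2 - (-4*(-⅓) - 4)/3 = 2 - (4/3 - 4)/3 = 2 - ⅓*(-8/3) = 2 + 8/9 = 26/9 ≈ 2.8889)
(-43*E)*r = -43*7*(26/9) = -301*26/9 = -7826/9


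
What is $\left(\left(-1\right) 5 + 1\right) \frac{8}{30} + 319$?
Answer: $\frac{4769}{15} \approx 317.93$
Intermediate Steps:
$\left(\left(-1\right) 5 + 1\right) \frac{8}{30} + 319 = \left(-5 + 1\right) 8 \cdot \frac{1}{30} + 319 = \left(-4\right) \frac{4}{15} + 319 = - \frac{16}{15} + 319 = \frac{4769}{15}$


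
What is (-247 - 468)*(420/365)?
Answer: -60060/73 ≈ -822.74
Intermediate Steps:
(-247 - 468)*(420/365) = -300300/365 = -715*84/73 = -60060/73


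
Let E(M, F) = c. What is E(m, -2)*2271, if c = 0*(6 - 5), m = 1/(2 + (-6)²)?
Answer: 0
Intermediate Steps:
m = 1/38 (m = 1/(2 + 36) = 1/38 ≈ 0.026316)
c = 0 (c = 0*1 = 0)
E(M, F) = 0
E(m, -2)*2271 = 0*2271 = 0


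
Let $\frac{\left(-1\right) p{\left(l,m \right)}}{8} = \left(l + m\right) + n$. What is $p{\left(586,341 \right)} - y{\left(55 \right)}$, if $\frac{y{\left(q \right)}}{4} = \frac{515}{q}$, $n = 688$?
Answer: $- \frac{142532}{11} \approx -12957.0$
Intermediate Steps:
$p{\left(l,m \right)} = -5504 - 8 l - 8 m$ ($p{\left(l,m \right)} = - 8 \left(\left(l + m\right) + 688\right) = - 8 \left(688 + l + m\right) = -5504 - 8 l - 8 m$)
$y{\left(q \right)} = \frac{2060}{q}$ ($y{\left(q \right)} = 4 \frac{515}{q} = \frac{2060}{q}$)
$p{\left(586,341 \right)} - y{\left(55 \right)} = \left(-5504 - 4688 - 2728\right) - \frac{2060}{55} = \left(-5504 - 4688 - 2728\right) - 2060 \cdot \frac{1}{55} = -12920 - \frac{412}{11} = - \frac{142532}{11}$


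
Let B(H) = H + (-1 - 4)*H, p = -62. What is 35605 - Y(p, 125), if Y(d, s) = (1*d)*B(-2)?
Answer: 36101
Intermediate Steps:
B(H) = -4*H (B(H) = H - 5*H = -4*H)
Y(d, s) = 8*d (Y(d, s) = (1*d)*(-4*(-2)) = d*8 = 8*d)
35605 - Y(p, 125) = 35605 - 8*(-62) = 35605 - 1*(-496) = 35605 + 496 = 36101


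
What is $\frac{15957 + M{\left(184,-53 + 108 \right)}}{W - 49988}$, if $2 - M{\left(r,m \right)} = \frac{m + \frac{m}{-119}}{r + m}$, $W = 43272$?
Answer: $- \frac{453883429}{191009756} \approx -2.3762$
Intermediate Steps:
$M{\left(r,m \right)} = 2 - \frac{118 m}{119 \left(m + r\right)}$ ($M{\left(r,m \right)} = 2 - \frac{m + \frac{m}{-119}}{r + m} = 2 - \frac{m + m \left(- \frac{1}{119}\right)}{m + r} = 2 - \frac{m - \frac{m}{119}}{m + r} = 2 - \frac{\frac{118}{119} m}{m + r} = 2 - \frac{118 m}{119 \left(m + r\right)}$)
$\frac{15957 + M{\left(184,-53 + 108 \right)}}{W - 49988} = \frac{15957 + \frac{2 \cdot 184 + \frac{120 \left(-53 + 108\right)}{119}}{\left(-53 + 108\right) + 184}}{43272 - 49988} = \frac{15957 + \frac{368 + \frac{120}{119} \cdot 55}{55 + 184}}{-6716} = \left(15957 + \frac{368 + \frac{6600}{119}}{239}\right) \left(- \frac{1}{6716}\right) = \left(15957 + \frac{1}{239} \cdot \frac{50392}{119}\right) \left(- \frac{1}{6716}\right) = \left(15957 + \frac{50392}{28441}\right) \left(- \frac{1}{6716}\right) = \frac{453883429}{28441} \left(- \frac{1}{6716}\right) = - \frac{453883429}{191009756}$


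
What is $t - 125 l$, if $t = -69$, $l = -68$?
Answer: $8431$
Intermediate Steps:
$t - 125 l = -69 - -8500 = -69 + 8500 = 8431$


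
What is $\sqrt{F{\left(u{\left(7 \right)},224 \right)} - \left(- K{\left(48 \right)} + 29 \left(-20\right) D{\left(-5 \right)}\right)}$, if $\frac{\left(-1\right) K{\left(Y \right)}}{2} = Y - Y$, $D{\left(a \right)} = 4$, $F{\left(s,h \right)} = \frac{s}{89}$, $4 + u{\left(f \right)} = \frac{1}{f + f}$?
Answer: $\frac{3 \sqrt{400196510}}{1246} \approx 48.166$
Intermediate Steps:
$u{\left(f \right)} = -4 + \frac{1}{2 f}$ ($u{\left(f \right)} = -4 + \frac{1}{f + f} = -4 + \frac{1}{2 f}$)
$F{\left(s,h \right)} = \frac{s}{89}$ ($F{\left(s,h \right)} = s \frac{1}{89} = \frac{s}{89}$)
$K{\left(Y \right)} = 0$ ($K{\left(Y \right)} = - 2 \left(Y - Y\right) = \left(-2\right) 0 = 0$)
$\sqrt{F{\left(u{\left(7 \right)},224 \right)} - \left(- K{\left(48 \right)} + 29 \left(-20\right) D{\left(-5 \right)}\right)} = \sqrt{\frac{-4 + \frac{1}{2 \cdot 7}}{89} + \left(0 - 29 \left(-20\right) 4\right)} = \sqrt{\frac{-4 + \frac{1}{2} \cdot \frac{1}{7}}{89} + \left(0 - \left(-580\right) 4\right)} = \sqrt{\frac{-4 + \frac{1}{14}}{89} + \left(0 - -2320\right)} = \sqrt{\frac{1}{89} \left(- \frac{55}{14}\right) + \left(0 + 2320\right)} = \sqrt{- \frac{55}{1246} + 2320} = \sqrt{\frac{2890665}{1246}} = \frac{3 \sqrt{400196510}}{1246}$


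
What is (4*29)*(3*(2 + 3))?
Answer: 1740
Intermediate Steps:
(4*29)*(3*(2 + 3)) = 116*(3*5) = 116*15 = 1740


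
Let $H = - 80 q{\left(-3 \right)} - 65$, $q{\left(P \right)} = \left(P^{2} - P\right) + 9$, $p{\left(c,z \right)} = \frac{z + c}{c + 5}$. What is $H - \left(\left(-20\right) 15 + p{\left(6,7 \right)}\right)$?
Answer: $- \frac{15908}{11} \approx -1446.2$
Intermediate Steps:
$p{\left(c,z \right)} = \frac{c + z}{5 + c}$
$q{\left(P \right)} = 9 + P^{2} - P$
$H = -1745$ ($H = - 80 \left(9 + \left(-3\right)^{2} - -3\right) - 65 = - 80 \left(9 + 9 + 3\right) - 65 = \left(-80\right) 21 - 65 = -1680 - 65 = -1745$)
$H - \left(\left(-20\right) 15 + p{\left(6,7 \right)}\right) = -1745 - \left(\left(-20\right) 15 + \frac{6 + 7}{5 + 6}\right) = -1745 - \left(-300 + \frac{1}{11} \cdot 13\right) = -1745 - \left(-300 + \frac{13}{11}\right) = -1745 - - \frac{3287}{11} = -1745 + \frac{3287}{11} = - \frac{15908}{11}$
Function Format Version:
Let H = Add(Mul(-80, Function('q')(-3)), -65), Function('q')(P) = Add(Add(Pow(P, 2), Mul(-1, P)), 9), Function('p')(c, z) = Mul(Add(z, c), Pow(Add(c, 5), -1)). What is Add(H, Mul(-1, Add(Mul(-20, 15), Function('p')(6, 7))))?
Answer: Rational(-15908, 11) ≈ -1446.2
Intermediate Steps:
Function('p')(c, z) = Mul(Pow(Add(5, c), -1), Add(c, z)) (Function('p')(c, z) = Mul(Add(c, z), Pow(Add(5, c), -1)) = Mul(Pow(Add(5, c), -1), Add(c, z)))
Function('q')(P) = Add(9, Pow(P, 2), Mul(-1, P))
H = -1745 (H = Add(Mul(-80, Add(9, Pow(-3, 2), Mul(-1, -3))), -65) = Add(Mul(-80, Add(9, 9, 3)), -65) = Add(Mul(-80, 21), -65) = Add(-1680, -65) = -1745)
Add(H, Mul(-1, Add(Mul(-20, 15), Function('p')(6, 7)))) = Add(-1745, Mul(-1, Add(Mul(-20, 15), Mul(Pow(Add(5, 6), -1), Add(6, 7))))) = Add(-1745, Mul(-1, Add(-300, Mul(Pow(11, -1), 13)))) = Add(-1745, Mul(-1, Add(-300, Mul(Rational(1, 11), 13)))) = Add(-1745, Mul(-1, Add(-300, Rational(13, 11)))) = Add(-1745, Mul(-1, Rational(-3287, 11))) = Add(-1745, Rational(3287, 11)) = Rational(-15908, 11)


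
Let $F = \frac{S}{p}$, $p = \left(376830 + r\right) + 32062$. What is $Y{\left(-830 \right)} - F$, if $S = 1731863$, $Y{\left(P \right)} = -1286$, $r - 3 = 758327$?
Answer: $- \frac{214682765}{166746} \approx -1287.5$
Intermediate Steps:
$r = 758330$ ($r = 3 + 758327 = 758330$)
$p = 1167222$ ($p = \left(376830 + 758330\right) + 32062 = 1135160 + 32062 = 1167222$)
$F = \frac{247409}{166746}$ ($F = \frac{1731863}{1167222} = 1731863 \cdot \frac{1}{1167222} = \frac{247409}{166746} \approx 1.4837$)
$Y{\left(-830 \right)} - F = -1286 - \frac{247409}{166746} = - \frac{214682765}{166746}$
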